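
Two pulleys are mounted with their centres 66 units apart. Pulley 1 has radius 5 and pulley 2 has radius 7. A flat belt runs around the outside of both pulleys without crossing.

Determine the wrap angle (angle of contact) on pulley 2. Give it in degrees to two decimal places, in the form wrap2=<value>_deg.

open belt: β = asin((r2−r1)/C) = asin(2/66) = 1.7365°
wrap1 = π − 2β = 176.5270°
wrap2 = π + 2β = 183.4730°

wrap2=183.47_deg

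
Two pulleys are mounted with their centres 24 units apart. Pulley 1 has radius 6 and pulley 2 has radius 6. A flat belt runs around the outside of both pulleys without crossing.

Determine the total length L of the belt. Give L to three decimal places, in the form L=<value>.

open belt: β = asin((r2−r1)/C) = asin(0/24) = 0.0000°
wrap1 = π − 2β = 180.0000°
wrap2 = π + 2β = 180.0000°
tangent length = C·cosβ = 24.0000
L = r1·wrap1 + r2·wrap2 + 2·C·cosβ = 6·3.1416 + 6·3.1416 + 2·24.0000 = 85.6991

L=85.699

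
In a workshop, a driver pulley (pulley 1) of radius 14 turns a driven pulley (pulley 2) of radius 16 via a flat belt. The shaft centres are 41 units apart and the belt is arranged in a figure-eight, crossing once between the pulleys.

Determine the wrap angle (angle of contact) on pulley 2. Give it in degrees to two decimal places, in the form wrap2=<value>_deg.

crossed belt: β = asin((r1+r2)/C) = asin(30/41) = 47.0297°
wrap1 = wrap2 = π + 2β = 274.0594°

wrap2=274.06_deg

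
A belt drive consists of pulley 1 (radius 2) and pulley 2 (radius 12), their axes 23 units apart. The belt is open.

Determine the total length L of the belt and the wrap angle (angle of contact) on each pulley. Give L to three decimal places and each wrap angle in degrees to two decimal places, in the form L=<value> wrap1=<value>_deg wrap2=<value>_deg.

open belt: β = asin((r2−r1)/C) = asin(10/23) = 25.7715°
wrap1 = π − 2β = 128.4571°
wrap2 = π + 2β = 231.5429°
tangent length = C·cosβ = 20.7123
L = r1·wrap1 + r2·wrap2 + 2·C·cosβ = 2·2.2420 + 12·4.0412 + 2·20.7123 = 94.4029

L=94.403 wrap1=128.46_deg wrap2=231.54_deg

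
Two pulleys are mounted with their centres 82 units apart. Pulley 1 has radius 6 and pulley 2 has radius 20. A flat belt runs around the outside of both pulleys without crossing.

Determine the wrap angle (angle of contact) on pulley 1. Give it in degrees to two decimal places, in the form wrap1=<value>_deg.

wrap1=160.34_deg

open belt: β = asin((r2−r1)/C) = asin(14/82) = 9.8304°
wrap1 = π − 2β = 160.3393°
wrap2 = π + 2β = 199.6607°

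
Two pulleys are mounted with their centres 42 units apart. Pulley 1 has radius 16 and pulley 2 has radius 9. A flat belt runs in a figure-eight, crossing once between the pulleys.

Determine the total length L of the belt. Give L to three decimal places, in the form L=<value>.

L=177.916

crossed belt: β = asin((r1+r2)/C) = asin(25/42) = 36.5296°
wrap1 = wrap2 = π + 2β = 253.0592°
tangent length = C·cosβ = 33.7491
L = (r1+r2)·wrap + 2·C·cosβ = 25·4.4167 + 2·33.7491 = 177.9161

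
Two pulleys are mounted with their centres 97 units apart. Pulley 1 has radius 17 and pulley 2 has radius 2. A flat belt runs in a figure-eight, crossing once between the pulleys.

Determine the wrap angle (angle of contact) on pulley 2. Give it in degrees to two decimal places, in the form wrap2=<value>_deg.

wrap2=202.59_deg

crossed belt: β = asin((r1+r2)/C) = asin(19/97) = 11.2959°
wrap1 = wrap2 = π + 2β = 202.5918°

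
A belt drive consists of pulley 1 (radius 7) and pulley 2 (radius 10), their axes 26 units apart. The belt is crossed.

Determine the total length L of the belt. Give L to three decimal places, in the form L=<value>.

crossed belt: β = asin((r1+r2)/C) = asin(17/26) = 40.8322°
wrap1 = wrap2 = π + 2β = 261.6644°
tangent length = C·cosβ = 19.6723
L = (r1+r2)·wrap + 2·C·cosβ = 17·4.5669 + 2·19.6723 = 116.9820

L=116.982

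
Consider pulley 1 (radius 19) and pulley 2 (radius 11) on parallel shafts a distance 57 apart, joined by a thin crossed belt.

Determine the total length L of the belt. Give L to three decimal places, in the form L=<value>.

crossed belt: β = asin((r1+r2)/C) = asin(30/57) = 31.7569°
wrap1 = wrap2 = π + 2β = 243.5137°
tangent length = C·cosβ = 48.4665
L = (r1+r2)·wrap + 2·C·cosβ = 30·4.2501 + 2·48.4665 = 224.4365

L=224.436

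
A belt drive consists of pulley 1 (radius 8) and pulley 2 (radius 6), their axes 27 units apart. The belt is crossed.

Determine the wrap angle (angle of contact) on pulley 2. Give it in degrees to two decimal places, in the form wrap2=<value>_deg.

wrap2=242.47_deg

crossed belt: β = asin((r1+r2)/C) = asin(14/27) = 31.2329°
wrap1 = wrap2 = π + 2β = 242.4659°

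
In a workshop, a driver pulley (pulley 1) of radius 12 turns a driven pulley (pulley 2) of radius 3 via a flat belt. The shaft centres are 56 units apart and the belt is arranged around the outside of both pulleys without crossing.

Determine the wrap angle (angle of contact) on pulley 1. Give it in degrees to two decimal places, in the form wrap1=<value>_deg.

wrap1=198.50_deg

open belt: β = asin((r2−r1)/C) = asin(-9/56) = -9.2484°
wrap1 = π − 2β = 198.4967°
wrap2 = π + 2β = 161.5033°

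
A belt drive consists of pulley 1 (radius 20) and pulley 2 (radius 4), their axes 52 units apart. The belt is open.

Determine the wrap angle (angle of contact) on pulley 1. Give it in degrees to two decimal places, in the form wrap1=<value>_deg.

wrap1=215.84_deg

open belt: β = asin((r2−r1)/C) = asin(-16/52) = -17.9202°
wrap1 = π − 2β = 215.8404°
wrap2 = π + 2β = 144.1596°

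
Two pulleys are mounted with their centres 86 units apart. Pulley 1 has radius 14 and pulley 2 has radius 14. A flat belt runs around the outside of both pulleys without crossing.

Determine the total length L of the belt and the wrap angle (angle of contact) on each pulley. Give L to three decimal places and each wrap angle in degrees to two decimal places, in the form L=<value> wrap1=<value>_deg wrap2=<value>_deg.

open belt: β = asin((r2−r1)/C) = asin(0/86) = 0.0000°
wrap1 = π − 2β = 180.0000°
wrap2 = π + 2β = 180.0000°
tangent length = C·cosβ = 86.0000
L = r1·wrap1 + r2·wrap2 + 2·C·cosβ = 14·3.1416 + 14·3.1416 + 2·86.0000 = 259.9646

L=259.965 wrap1=180.00_deg wrap2=180.00_deg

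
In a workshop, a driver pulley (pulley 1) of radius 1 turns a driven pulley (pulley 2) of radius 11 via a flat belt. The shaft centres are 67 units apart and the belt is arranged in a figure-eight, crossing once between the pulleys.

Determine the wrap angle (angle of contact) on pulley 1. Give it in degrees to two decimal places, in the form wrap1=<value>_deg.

wrap1=200.64_deg

crossed belt: β = asin((r1+r2)/C) = asin(12/67) = 10.3176°
wrap1 = wrap2 = π + 2β = 200.6352°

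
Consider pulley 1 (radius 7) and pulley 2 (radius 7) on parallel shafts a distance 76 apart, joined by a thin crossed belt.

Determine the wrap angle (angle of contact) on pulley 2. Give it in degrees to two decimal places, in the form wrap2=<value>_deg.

crossed belt: β = asin((r1+r2)/C) = asin(14/76) = 10.6151°
wrap1 = wrap2 = π + 2β = 201.2302°

wrap2=201.23_deg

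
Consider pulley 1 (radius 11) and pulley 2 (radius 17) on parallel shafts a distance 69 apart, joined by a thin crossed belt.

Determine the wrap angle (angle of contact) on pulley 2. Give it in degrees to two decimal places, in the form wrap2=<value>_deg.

wrap2=227.88_deg

crossed belt: β = asin((r1+r2)/C) = asin(28/69) = 23.9411°
wrap1 = wrap2 = π + 2β = 227.8822°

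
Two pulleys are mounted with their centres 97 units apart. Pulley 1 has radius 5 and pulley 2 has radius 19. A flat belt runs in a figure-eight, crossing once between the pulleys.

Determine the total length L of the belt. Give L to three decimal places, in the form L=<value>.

crossed belt: β = asin((r1+r2)/C) = asin(24/97) = 14.3251°
wrap1 = wrap2 = π + 2β = 208.6501°
tangent length = C·cosβ = 93.9840
L = (r1+r2)·wrap + 2·C·cosβ = 24·3.6416 + 2·93.9840 = 275.3672

L=275.367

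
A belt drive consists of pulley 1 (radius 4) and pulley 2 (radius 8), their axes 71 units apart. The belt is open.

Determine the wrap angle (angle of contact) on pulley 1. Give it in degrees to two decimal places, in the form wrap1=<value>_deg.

wrap1=173.54_deg

open belt: β = asin((r2−r1)/C) = asin(4/71) = 3.2296°
wrap1 = π − 2β = 173.5407°
wrap2 = π + 2β = 186.4593°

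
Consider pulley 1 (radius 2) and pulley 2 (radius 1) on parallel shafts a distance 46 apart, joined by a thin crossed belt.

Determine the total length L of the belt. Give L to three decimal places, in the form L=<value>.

L=101.620

crossed belt: β = asin((r1+r2)/C) = asin(3/46) = 3.7393°
wrap1 = wrap2 = π + 2β = 187.4787°
tangent length = C·cosβ = 45.9021
L = (r1+r2)·wrap + 2·C·cosβ = 3·3.2721 + 2·45.9021 = 101.6205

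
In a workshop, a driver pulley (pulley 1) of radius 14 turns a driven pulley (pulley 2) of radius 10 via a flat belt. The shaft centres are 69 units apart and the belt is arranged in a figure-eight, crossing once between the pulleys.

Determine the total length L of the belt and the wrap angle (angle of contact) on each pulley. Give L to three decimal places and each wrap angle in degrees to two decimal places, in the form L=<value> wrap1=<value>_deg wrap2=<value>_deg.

L=221.833 wrap1=220.71_deg wrap2=220.71_deg

crossed belt: β = asin((r1+r2)/C) = asin(24/69) = 20.3544°
wrap1 = wrap2 = π + 2β = 220.7088°
tangent length = C·cosβ = 64.6916
L = (r1+r2)·wrap + 2·C·cosβ = 24·3.8521 + 2·64.6916 = 221.8334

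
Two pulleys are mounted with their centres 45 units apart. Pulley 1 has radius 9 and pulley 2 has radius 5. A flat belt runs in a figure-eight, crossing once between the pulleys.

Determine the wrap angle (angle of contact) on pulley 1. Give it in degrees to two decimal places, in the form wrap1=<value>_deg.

crossed belt: β = asin((r1+r2)/C) = asin(14/45) = 18.1262°
wrap1 = wrap2 = π + 2β = 216.2524°

wrap1=216.25_deg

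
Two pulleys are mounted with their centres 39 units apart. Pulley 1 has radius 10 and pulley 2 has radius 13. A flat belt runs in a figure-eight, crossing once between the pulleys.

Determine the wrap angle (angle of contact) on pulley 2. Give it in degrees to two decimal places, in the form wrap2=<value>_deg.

crossed belt: β = asin((r1+r2)/C) = asin(23/39) = 36.1388°
wrap1 = wrap2 = π + 2β = 252.2776°

wrap2=252.28_deg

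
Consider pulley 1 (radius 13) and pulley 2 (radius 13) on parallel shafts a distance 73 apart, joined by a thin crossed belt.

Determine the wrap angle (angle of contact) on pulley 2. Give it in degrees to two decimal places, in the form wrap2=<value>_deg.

crossed belt: β = asin((r1+r2)/C) = asin(26/73) = 20.8648°
wrap1 = wrap2 = π + 2β = 221.7296°

wrap2=221.73_deg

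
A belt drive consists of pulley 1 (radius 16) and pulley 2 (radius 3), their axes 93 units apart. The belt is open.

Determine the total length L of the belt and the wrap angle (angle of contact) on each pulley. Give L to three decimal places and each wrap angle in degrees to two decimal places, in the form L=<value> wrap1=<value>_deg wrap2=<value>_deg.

L=247.510 wrap1=196.07_deg wrap2=163.93_deg

open belt: β = asin((r2−r1)/C) = asin(-13/93) = -8.0354°
wrap1 = π − 2β = 196.0708°
wrap2 = π + 2β = 163.9292°
tangent length = C·cosβ = 92.0869
L = r1·wrap1 + r2·wrap2 + 2·C·cosβ = 16·3.4221 + 3·2.8611 + 2·92.0869 = 247.5104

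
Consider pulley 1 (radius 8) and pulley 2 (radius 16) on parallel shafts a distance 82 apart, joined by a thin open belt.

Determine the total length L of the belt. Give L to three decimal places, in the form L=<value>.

L=240.179

open belt: β = asin((r2−r1)/C) = asin(8/82) = 5.5987°
wrap1 = π − 2β = 168.8025°
wrap2 = π + 2β = 191.1975°
tangent length = C·cosβ = 81.6088
L = r1·wrap1 + r2·wrap2 + 2·C·cosβ = 8·2.9462 + 16·3.3370 + 2·81.6088 = 240.1793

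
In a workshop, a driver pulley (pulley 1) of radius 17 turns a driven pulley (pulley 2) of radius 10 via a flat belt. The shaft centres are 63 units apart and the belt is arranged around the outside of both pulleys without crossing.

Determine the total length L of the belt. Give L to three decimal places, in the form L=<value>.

open belt: β = asin((r2−r1)/C) = asin(-7/63) = -6.3794°
wrap1 = π − 2β = 192.7587°
wrap2 = π + 2β = 167.2413°
tangent length = C·cosβ = 62.6099
L = r1·wrap1 + r2·wrap2 + 2·C·cosβ = 17·3.3643 + 10·2.9189 + 2·62.6099 = 211.6016

L=211.602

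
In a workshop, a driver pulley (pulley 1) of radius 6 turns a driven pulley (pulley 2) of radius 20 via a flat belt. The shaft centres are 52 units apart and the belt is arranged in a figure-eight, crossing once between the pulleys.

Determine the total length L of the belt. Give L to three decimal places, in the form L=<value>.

L=198.975

crossed belt: β = asin((r1+r2)/C) = asin(26/52) = 30.0000°
wrap1 = wrap2 = π + 2β = 240.0000°
tangent length = C·cosβ = 45.0333
L = (r1+r2)·wrap + 2·C·cosβ = 26·4.1888 + 2·45.0333 = 198.9752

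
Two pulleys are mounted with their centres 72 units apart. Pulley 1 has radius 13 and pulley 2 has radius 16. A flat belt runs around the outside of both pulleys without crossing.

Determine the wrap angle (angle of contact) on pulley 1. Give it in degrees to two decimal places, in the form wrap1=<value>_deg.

open belt: β = asin((r2−r1)/C) = asin(3/72) = 2.3880°
wrap1 = π − 2β = 175.2240°
wrap2 = π + 2β = 184.7760°

wrap1=175.22_deg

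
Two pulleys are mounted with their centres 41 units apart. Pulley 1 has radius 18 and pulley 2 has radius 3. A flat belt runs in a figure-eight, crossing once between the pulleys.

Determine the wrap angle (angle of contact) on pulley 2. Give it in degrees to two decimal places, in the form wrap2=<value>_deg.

crossed belt: β = asin((r1+r2)/C) = asin(21/41) = 30.8102°
wrap1 = wrap2 = π + 2β = 241.6203°

wrap2=241.62_deg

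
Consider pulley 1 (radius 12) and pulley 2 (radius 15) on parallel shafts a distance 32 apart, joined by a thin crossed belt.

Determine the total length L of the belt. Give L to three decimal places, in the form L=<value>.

crossed belt: β = asin((r1+r2)/C) = asin(27/32) = 57.5383°
wrap1 = wrap2 = π + 2β = 295.0765°
tangent length = C·cosβ = 17.1756
L = (r1+r2)·wrap + 2·C·cosβ = 27·5.1501 + 2·17.1756 = 173.4027

L=173.403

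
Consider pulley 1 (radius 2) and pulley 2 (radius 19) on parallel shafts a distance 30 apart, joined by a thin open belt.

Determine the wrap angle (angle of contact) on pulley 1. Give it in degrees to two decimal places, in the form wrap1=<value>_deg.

open belt: β = asin((r2−r1)/C) = asin(17/30) = 34.5181°
wrap1 = π − 2β = 110.9638°
wrap2 = π + 2β = 249.0362°

wrap1=110.96_deg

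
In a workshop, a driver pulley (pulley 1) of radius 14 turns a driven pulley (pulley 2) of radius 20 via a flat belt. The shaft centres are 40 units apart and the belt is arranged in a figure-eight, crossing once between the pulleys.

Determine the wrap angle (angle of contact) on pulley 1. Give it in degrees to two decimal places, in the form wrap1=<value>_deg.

crossed belt: β = asin((r1+r2)/C) = asin(34/40) = 58.2117°
wrap1 = wrap2 = π + 2β = 296.4233°

wrap1=296.42_deg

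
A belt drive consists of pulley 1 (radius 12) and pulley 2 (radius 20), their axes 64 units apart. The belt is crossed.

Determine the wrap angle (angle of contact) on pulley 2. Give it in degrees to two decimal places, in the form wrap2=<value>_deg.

wrap2=240.00_deg

crossed belt: β = asin((r1+r2)/C) = asin(32/64) = 30.0000°
wrap1 = wrap2 = π + 2β = 240.0000°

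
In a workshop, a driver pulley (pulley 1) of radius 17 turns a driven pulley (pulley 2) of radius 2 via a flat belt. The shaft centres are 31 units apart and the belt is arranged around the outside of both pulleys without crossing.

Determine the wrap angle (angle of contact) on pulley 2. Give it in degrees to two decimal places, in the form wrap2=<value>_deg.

wrap2=122.12_deg

open belt: β = asin((r2−r1)/C) = asin(-15/31) = -28.9385°
wrap1 = π − 2β = 237.8771°
wrap2 = π + 2β = 122.1229°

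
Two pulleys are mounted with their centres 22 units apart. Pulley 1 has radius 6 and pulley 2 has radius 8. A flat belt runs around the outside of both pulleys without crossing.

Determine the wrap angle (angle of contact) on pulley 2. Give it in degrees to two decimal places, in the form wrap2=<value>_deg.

open belt: β = asin((r2−r1)/C) = asin(2/22) = 5.2159°
wrap1 = π − 2β = 169.5682°
wrap2 = π + 2β = 190.4318°

wrap2=190.43_deg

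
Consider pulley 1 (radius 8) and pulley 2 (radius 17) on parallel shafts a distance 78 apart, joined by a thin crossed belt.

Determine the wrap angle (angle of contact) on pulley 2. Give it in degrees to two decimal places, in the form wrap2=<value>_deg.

wrap2=217.39_deg

crossed belt: β = asin((r1+r2)/C) = asin(25/78) = 18.6939°
wrap1 = wrap2 = π + 2β = 217.3879°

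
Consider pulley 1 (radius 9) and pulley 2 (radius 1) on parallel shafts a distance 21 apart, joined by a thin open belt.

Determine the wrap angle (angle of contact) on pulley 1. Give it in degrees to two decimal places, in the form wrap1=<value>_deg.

wrap1=224.79_deg

open belt: β = asin((r2−r1)/C) = asin(-8/21) = -22.3927°
wrap1 = π − 2β = 224.7854°
wrap2 = π + 2β = 135.2146°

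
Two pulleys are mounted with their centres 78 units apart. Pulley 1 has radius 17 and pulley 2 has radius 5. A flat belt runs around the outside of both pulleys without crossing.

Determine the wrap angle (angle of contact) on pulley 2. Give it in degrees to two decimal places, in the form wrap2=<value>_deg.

open belt: β = asin((r2−r1)/C) = asin(-12/78) = -8.8499°
wrap1 = π − 2β = 197.6998°
wrap2 = π + 2β = 162.3002°

wrap2=162.30_deg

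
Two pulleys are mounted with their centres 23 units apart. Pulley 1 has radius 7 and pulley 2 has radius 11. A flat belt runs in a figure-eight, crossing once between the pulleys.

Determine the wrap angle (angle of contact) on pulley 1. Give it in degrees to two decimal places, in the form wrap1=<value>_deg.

crossed belt: β = asin((r1+r2)/C) = asin(18/23) = 51.5000°
wrap1 = wrap2 = π + 2β = 283.0001°

wrap1=283.00_deg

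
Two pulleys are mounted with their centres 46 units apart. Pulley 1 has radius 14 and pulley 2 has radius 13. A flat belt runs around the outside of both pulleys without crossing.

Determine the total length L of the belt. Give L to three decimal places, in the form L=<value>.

open belt: β = asin((r2−r1)/C) = asin(-1/46) = -1.2457°
wrap1 = π − 2β = 182.4913°
wrap2 = π + 2β = 177.5087°
tangent length = C·cosβ = 45.9891
L = r1·wrap1 + r2·wrap2 + 2·C·cosβ = 14·3.1851 + 13·3.0981 + 2·45.9891 = 176.8447

L=176.845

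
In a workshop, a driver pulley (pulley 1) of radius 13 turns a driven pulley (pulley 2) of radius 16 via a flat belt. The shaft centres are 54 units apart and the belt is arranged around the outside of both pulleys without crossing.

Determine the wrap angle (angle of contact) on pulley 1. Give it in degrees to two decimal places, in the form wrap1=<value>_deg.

open belt: β = asin((r2−r1)/C) = asin(3/54) = 3.1847°
wrap1 = π − 2β = 173.6305°
wrap2 = π + 2β = 186.3695°

wrap1=173.63_deg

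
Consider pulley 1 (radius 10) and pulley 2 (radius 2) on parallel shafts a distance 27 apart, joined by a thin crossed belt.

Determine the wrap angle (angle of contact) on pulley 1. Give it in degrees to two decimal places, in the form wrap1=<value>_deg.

crossed belt: β = asin((r1+r2)/C) = asin(12/27) = 26.3878°
wrap1 = wrap2 = π + 2β = 232.7756°

wrap1=232.78_deg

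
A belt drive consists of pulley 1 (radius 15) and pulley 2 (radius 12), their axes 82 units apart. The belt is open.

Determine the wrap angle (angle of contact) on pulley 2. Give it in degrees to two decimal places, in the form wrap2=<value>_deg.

open belt: β = asin((r2−r1)/C) = asin(-3/82) = -2.0967°
wrap1 = π − 2β = 184.1933°
wrap2 = π + 2β = 175.8067°

wrap2=175.81_deg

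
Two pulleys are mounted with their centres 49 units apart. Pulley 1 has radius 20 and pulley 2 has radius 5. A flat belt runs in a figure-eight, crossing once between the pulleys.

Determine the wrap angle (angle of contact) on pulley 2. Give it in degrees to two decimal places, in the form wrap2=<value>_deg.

wrap2=241.35_deg

crossed belt: β = asin((r1+r2)/C) = asin(25/49) = 30.6774°
wrap1 = wrap2 = π + 2β = 241.3548°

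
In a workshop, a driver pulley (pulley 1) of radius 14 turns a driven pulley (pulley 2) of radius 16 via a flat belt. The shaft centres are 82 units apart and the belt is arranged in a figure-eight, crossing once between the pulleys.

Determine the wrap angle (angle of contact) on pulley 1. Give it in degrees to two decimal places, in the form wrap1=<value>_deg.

crossed belt: β = asin((r1+r2)/C) = asin(30/82) = 21.4601°
wrap1 = wrap2 = π + 2β = 222.9203°

wrap1=222.92_deg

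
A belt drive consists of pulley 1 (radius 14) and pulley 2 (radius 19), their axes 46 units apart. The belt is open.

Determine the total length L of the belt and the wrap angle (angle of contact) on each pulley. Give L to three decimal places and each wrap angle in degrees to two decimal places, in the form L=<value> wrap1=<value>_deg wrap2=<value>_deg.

open belt: β = asin((r2−r1)/C) = asin(5/46) = 6.2401°
wrap1 = π − 2β = 167.5197°
wrap2 = π + 2β = 192.4803°
tangent length = C·cosβ = 45.7275
L = r1·wrap1 + r2·wrap2 + 2·C·cosβ = 14·2.9238 + 19·3.3594 + 2·45.7275 = 196.2166

L=196.217 wrap1=167.52_deg wrap2=192.48_deg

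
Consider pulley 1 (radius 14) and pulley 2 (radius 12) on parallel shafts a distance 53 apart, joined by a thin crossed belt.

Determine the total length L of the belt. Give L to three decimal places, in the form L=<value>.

L=200.713

crossed belt: β = asin((r1+r2)/C) = asin(26/53) = 29.3778°
wrap1 = wrap2 = π + 2β = 238.7556°
tangent length = C·cosβ = 46.1844
L = (r1+r2)·wrap + 2·C·cosβ = 26·4.1671 + 2·46.1844 = 200.7127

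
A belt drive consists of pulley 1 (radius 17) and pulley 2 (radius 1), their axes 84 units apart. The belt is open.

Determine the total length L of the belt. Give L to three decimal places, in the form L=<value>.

L=227.606

open belt: β = asin((r2−r1)/C) = asin(-16/84) = -10.9806°
wrap1 = π − 2β = 201.9612°
wrap2 = π + 2β = 158.0388°
tangent length = C·cosβ = 82.4621
L = r1·wrap1 + r2·wrap2 + 2·C·cosβ = 17·3.5249 + 1·2.7583 + 2·82.4621 = 227.6056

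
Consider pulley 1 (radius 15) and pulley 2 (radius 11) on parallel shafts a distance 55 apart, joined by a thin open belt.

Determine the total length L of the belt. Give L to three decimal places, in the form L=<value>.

L=191.972

open belt: β = asin((r2−r1)/C) = asin(-4/55) = -4.1706°
wrap1 = π − 2β = 188.3413°
wrap2 = π + 2β = 171.6587°
tangent length = C·cosβ = 54.8544
L = r1·wrap1 + r2·wrap2 + 2·C·cosβ = 15·3.2872 + 11·2.9960 + 2·54.8544 = 191.9724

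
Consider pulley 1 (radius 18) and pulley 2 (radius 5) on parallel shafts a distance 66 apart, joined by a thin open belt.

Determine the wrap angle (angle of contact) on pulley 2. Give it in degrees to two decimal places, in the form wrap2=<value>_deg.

open belt: β = asin((r2−r1)/C) = asin(-13/66) = -11.3598°
wrap1 = π − 2β = 202.7196°
wrap2 = π + 2β = 157.2804°

wrap2=157.28_deg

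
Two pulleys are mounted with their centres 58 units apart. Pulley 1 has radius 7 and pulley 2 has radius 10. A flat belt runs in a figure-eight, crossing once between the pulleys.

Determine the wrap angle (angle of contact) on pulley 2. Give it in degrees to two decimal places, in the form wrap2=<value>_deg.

crossed belt: β = asin((r1+r2)/C) = asin(17/58) = 17.0438°
wrap1 = wrap2 = π + 2β = 214.0877°

wrap2=214.09_deg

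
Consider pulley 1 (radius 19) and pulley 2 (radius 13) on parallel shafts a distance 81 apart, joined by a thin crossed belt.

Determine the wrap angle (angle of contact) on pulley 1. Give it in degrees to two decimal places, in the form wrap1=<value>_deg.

crossed belt: β = asin((r1+r2)/C) = asin(32/81) = 23.2698°
wrap1 = wrap2 = π + 2β = 226.5396°

wrap1=226.54_deg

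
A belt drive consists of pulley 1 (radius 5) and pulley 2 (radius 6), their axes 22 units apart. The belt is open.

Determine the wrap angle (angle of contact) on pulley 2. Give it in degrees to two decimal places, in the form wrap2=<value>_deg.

open belt: β = asin((r2−r1)/C) = asin(1/22) = 2.6053°
wrap1 = π − 2β = 174.7895°
wrap2 = π + 2β = 185.2105°

wrap2=185.21_deg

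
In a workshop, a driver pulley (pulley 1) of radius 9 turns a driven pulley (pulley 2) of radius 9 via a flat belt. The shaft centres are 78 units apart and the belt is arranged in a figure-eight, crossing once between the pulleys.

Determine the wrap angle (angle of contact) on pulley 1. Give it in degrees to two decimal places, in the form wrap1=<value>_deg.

crossed belt: β = asin((r1+r2)/C) = asin(18/78) = 13.3424°
wrap1 = wrap2 = π + 2β = 206.6847°

wrap1=206.68_deg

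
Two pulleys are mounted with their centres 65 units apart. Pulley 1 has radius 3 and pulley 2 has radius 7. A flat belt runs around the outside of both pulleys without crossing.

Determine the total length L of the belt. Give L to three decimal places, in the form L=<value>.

open belt: β = asin((r2−r1)/C) = asin(4/65) = 3.5281°
wrap1 = π − 2β = 172.9438°
wrap2 = π + 2β = 187.0562°
tangent length = C·cosβ = 64.8768
L = r1·wrap1 + r2·wrap2 + 2·C·cosβ = 3·3.0184 + 7·3.2647 + 2·64.8768 = 161.6622

L=161.662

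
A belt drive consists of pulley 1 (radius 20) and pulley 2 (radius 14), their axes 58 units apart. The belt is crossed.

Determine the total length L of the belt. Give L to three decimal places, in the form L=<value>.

crossed belt: β = asin((r1+r2)/C) = asin(34/58) = 35.8883°
wrap1 = wrap2 = π + 2β = 251.7766°
tangent length = C·cosβ = 46.9894
L = (r1+r2)·wrap + 2·C·cosβ = 34·4.3943 + 2·46.9894 = 243.3860

L=243.386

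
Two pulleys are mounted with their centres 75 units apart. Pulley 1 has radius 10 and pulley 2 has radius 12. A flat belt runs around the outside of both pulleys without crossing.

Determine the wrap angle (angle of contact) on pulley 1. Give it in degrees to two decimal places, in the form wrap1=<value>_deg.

wrap1=176.94_deg

open belt: β = asin((r2−r1)/C) = asin(2/75) = 1.5281°
wrap1 = π − 2β = 176.9439°
wrap2 = π + 2β = 183.0561°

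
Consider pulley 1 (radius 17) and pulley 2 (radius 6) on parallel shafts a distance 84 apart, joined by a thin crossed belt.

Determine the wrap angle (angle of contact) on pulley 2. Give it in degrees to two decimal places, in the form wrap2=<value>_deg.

crossed belt: β = asin((r1+r2)/C) = asin(23/84) = 15.8911°
wrap1 = wrap2 = π + 2β = 211.7822°

wrap2=211.78_deg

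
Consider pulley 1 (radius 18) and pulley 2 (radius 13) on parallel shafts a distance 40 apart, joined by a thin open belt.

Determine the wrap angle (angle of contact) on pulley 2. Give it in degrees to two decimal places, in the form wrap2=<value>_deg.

wrap2=165.64_deg

open belt: β = asin((r2−r1)/C) = asin(-5/40) = -7.1808°
wrap1 = π − 2β = 194.3615°
wrap2 = π + 2β = 165.6385°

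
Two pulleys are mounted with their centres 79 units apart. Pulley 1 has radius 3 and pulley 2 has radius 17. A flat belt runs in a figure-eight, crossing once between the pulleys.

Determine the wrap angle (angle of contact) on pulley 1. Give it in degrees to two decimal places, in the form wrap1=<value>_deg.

wrap1=209.33_deg

crossed belt: β = asin((r1+r2)/C) = asin(20/79) = 14.6649°
wrap1 = wrap2 = π + 2β = 209.3297°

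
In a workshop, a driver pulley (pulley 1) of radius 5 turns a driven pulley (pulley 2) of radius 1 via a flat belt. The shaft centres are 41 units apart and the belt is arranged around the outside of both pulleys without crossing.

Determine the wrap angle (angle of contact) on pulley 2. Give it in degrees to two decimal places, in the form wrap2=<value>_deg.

open belt: β = asin((r2−r1)/C) = asin(-4/41) = -5.5987°
wrap1 = π − 2β = 191.1975°
wrap2 = π + 2β = 168.8025°

wrap2=168.80_deg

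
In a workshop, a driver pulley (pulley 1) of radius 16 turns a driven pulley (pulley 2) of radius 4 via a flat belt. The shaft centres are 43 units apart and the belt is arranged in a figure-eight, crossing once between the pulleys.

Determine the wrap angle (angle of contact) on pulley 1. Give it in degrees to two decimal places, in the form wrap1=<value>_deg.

wrap1=235.44_deg

crossed belt: β = asin((r1+r2)/C) = asin(20/43) = 27.7177°
wrap1 = wrap2 = π + 2β = 235.4355°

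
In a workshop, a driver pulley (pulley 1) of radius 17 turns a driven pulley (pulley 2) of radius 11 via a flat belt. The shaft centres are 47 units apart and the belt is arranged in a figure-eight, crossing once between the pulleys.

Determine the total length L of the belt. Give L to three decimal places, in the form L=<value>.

crossed belt: β = asin((r1+r2)/C) = asin(28/47) = 36.5657°
wrap1 = wrap2 = π + 2β = 253.1315°
tangent length = C·cosβ = 37.7492
L = (r1+r2)·wrap + 2·C·cosβ = 28·4.4180 + 2·37.7492 = 199.2017

L=199.202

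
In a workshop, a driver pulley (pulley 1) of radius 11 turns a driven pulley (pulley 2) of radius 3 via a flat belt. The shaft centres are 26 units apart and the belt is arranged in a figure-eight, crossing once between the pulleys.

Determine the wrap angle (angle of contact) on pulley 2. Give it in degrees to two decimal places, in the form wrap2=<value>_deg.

wrap2=245.16_deg

crossed belt: β = asin((r1+r2)/C) = asin(14/26) = 32.5790°
wrap1 = wrap2 = π + 2β = 245.1579°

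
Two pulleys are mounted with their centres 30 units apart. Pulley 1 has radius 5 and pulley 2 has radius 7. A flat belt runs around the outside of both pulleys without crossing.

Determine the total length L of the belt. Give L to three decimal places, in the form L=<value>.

open belt: β = asin((r2−r1)/C) = asin(2/30) = 3.8226°
wrap1 = π − 2β = 172.3549°
wrap2 = π + 2β = 187.6451°
tangent length = C·cosβ = 29.9333
L = r1·wrap1 + r2·wrap2 + 2·C·cosβ = 5·3.0082 + 7·3.2750 + 2·29.9333 = 97.8325

L=97.832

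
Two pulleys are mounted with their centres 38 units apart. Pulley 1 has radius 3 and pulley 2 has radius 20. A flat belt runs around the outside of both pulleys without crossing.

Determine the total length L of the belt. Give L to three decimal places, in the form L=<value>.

open belt: β = asin((r2−r1)/C) = asin(17/38) = 26.5750°
wrap1 = π − 2β = 126.8501°
wrap2 = π + 2β = 233.1499°
tangent length = C·cosβ = 33.9853
L = r1·wrap1 + r2·wrap2 + 2·C·cosβ = 3·2.2140 + 20·4.0692 + 2·33.9853 = 155.9971

L=155.997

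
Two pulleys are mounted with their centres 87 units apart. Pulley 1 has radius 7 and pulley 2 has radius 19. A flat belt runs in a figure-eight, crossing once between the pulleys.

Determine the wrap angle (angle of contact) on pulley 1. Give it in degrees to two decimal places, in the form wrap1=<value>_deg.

crossed belt: β = asin((r1+r2)/C) = asin(26/87) = 17.3886°
wrap1 = wrap2 = π + 2β = 214.7772°

wrap1=214.78_deg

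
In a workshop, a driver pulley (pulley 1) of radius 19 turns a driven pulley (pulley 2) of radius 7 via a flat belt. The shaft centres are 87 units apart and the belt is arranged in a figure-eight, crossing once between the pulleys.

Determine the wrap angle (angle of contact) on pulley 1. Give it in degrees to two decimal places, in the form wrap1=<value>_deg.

wrap1=214.78_deg

crossed belt: β = asin((r1+r2)/C) = asin(26/87) = 17.3886°
wrap1 = wrap2 = π + 2β = 214.7772°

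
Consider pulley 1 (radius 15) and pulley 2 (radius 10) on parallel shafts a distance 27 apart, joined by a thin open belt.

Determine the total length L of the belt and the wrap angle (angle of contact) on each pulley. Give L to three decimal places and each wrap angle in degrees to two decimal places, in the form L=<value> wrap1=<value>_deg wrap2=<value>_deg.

open belt: β = asin((r2−r1)/C) = asin(-5/27) = -10.6719°
wrap1 = π − 2β = 201.3439°
wrap2 = π + 2β = 158.6561°
tangent length = C·cosβ = 26.5330
L = r1·wrap1 + r2·wrap2 + 2·C·cosβ = 15·3.5141 + 10·2.7691 + 2·26.5330 = 133.4684

L=133.468 wrap1=201.34_deg wrap2=158.66_deg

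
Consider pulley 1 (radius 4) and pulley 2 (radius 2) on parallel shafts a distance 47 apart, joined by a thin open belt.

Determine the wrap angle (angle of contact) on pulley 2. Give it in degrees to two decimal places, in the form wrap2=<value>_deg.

wrap2=175.12_deg

open belt: β = asin((r2−r1)/C) = asin(-2/47) = -2.4389°
wrap1 = π − 2β = 184.8777°
wrap2 = π + 2β = 175.1223°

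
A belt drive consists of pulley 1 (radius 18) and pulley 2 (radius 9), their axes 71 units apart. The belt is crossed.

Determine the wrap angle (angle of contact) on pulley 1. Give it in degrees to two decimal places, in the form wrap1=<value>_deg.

crossed belt: β = asin((r1+r2)/C) = asin(27/71) = 22.3511°
wrap1 = wrap2 = π + 2β = 224.7023°

wrap1=224.70_deg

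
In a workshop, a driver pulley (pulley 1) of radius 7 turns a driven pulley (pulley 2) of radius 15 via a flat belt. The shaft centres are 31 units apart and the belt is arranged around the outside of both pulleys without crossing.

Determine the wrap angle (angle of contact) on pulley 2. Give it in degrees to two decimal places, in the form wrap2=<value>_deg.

wrap2=209.91_deg

open belt: β = asin((r2−r1)/C) = asin(8/31) = 14.9552°
wrap1 = π − 2β = 150.0895°
wrap2 = π + 2β = 209.9105°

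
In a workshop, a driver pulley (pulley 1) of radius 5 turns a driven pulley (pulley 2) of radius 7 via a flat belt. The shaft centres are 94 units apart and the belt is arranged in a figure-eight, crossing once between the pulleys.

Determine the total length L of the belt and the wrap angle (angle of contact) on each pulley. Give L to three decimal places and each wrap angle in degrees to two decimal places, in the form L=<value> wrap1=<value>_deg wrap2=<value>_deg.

L=227.233 wrap1=194.67_deg wrap2=194.67_deg

crossed belt: β = asin((r1+r2)/C) = asin(12/94) = 7.3344°
wrap1 = wrap2 = π + 2β = 194.6687°
tangent length = C·cosβ = 93.2309
L = (r1+r2)·wrap + 2·C·cosβ = 12·3.3976 + 2·93.2309 = 227.2331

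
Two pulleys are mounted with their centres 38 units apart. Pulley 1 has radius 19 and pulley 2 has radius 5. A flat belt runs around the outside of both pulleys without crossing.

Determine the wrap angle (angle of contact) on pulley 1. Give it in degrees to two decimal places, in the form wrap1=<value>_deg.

wrap1=223.24_deg

open belt: β = asin((r2−r1)/C) = asin(-14/38) = -21.6183°
wrap1 = π − 2β = 223.2365°
wrap2 = π + 2β = 136.7635°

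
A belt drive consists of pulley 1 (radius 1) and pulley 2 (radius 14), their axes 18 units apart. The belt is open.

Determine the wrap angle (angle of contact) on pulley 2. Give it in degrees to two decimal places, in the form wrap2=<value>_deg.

wrap2=272.48_deg

open belt: β = asin((r2−r1)/C) = asin(13/18) = 46.2383°
wrap1 = π − 2β = 87.5235°
wrap2 = π + 2β = 272.4765°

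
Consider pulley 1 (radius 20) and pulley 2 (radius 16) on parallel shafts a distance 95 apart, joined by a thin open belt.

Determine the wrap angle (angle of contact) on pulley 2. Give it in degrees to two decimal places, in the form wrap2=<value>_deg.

open belt: β = asin((r2−r1)/C) = asin(-4/95) = -2.4132°
wrap1 = π − 2β = 184.8263°
wrap2 = π + 2β = 175.1737°

wrap2=175.17_deg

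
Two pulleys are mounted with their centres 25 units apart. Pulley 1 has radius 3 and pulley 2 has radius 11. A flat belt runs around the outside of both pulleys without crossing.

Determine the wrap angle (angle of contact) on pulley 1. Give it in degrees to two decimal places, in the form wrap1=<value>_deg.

open belt: β = asin((r2−r1)/C) = asin(8/25) = 18.6629°
wrap1 = π − 2β = 142.6742°
wrap2 = π + 2β = 217.3258°

wrap1=142.67_deg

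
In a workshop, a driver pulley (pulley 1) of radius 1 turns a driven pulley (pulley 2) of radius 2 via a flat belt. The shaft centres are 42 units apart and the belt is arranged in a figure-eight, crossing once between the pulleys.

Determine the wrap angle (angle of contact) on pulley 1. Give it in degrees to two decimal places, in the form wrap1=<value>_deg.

wrap1=188.19_deg

crossed belt: β = asin((r1+r2)/C) = asin(3/42) = 4.0960°
wrap1 = wrap2 = π + 2β = 188.1921°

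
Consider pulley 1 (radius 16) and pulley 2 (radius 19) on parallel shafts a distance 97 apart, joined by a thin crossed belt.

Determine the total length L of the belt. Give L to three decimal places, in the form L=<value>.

crossed belt: β = asin((r1+r2)/C) = asin(35/97) = 21.1509°
wrap1 = wrap2 = π + 2β = 222.3017°
tangent length = C·cosβ = 90.4655
L = (r1+r2)·wrap + 2·C·cosβ = 35·3.8799 + 2·90.4655 = 316.7273

L=316.727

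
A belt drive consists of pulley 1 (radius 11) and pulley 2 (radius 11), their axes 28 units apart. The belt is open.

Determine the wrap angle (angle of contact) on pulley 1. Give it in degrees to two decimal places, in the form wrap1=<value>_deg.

wrap1=180.00_deg

open belt: β = asin((r2−r1)/C) = asin(0/28) = 0.0000°
wrap1 = π − 2β = 180.0000°
wrap2 = π + 2β = 180.0000°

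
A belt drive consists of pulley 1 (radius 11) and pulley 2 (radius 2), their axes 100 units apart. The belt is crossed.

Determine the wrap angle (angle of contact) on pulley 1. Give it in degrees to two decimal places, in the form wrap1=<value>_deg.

wrap1=194.94_deg

crossed belt: β = asin((r1+r2)/C) = asin(13/100) = 7.4696°
wrap1 = wrap2 = π + 2β = 194.9392°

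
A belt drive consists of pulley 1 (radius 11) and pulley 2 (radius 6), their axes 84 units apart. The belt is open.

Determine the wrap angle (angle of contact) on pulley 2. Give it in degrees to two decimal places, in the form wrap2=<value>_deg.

wrap2=173.18_deg

open belt: β = asin((r2−r1)/C) = asin(-5/84) = -3.4125°
wrap1 = π − 2β = 186.8250°
wrap2 = π + 2β = 173.1750°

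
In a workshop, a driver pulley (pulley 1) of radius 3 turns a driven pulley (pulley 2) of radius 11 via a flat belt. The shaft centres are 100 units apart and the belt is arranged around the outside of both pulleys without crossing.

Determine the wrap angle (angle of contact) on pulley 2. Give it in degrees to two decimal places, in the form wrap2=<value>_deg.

open belt: β = asin((r2−r1)/C) = asin(8/100) = 4.5886°
wrap1 = π − 2β = 170.8229°
wrap2 = π + 2β = 189.1771°

wrap2=189.18_deg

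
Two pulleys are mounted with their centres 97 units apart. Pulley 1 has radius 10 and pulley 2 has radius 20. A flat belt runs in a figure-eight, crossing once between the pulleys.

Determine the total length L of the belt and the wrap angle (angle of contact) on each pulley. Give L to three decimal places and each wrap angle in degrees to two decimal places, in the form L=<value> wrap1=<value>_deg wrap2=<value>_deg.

L=297.602 wrap1=216.03_deg wrap2=216.03_deg

crossed belt: β = asin((r1+r2)/C) = asin(30/97) = 18.0157°
wrap1 = wrap2 = π + 2β = 216.0315°
tangent length = C·cosβ = 92.2442
L = (r1+r2)·wrap + 2·C·cosβ = 30·3.7705 + 2·92.2442 = 297.6023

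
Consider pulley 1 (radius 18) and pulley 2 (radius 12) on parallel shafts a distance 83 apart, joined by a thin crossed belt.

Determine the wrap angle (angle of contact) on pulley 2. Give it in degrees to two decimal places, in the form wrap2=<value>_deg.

wrap2=222.38_deg

crossed belt: β = asin((r1+r2)/C) = asin(30/83) = 21.1890°
wrap1 = wrap2 = π + 2β = 222.3780°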